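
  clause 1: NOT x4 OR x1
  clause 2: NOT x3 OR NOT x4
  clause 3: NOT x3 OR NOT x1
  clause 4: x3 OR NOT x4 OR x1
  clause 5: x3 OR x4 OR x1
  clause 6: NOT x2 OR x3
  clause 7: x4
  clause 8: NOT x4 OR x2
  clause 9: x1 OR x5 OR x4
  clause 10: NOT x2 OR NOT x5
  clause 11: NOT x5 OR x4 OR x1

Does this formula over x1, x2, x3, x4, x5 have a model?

No

Unit clause (x4) forces x4 = true.
Unit clause (x1) forces x1 = true.
Unit clause (NOT x3) forces x3 = false.
Unit clause (NOT x2) forces x2 = false.
Now (x2) is unsatisfied and unit — conflict.
No assignment satisfies every clause.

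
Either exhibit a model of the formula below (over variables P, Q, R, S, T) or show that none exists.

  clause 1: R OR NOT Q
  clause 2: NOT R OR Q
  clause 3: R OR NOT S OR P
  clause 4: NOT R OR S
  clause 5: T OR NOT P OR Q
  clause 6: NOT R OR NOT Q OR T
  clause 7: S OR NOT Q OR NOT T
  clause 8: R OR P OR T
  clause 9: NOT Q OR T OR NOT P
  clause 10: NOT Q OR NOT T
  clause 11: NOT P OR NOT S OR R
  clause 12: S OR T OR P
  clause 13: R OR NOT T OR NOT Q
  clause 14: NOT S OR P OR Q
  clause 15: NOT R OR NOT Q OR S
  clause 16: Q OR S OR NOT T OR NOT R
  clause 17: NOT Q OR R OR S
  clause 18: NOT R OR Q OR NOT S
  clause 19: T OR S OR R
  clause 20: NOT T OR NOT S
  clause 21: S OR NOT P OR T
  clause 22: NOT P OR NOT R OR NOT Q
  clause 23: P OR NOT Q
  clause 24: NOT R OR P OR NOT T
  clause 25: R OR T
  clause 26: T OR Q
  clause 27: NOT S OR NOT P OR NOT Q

P=false, Q=false, R=false, S=false, T=true

Case R = false:
From the singleton clause (NOT Q), Q = false.
From the singleton clause (T), T = true.
From the singleton clause (NOT S), S = false.
No clause remains; P is free.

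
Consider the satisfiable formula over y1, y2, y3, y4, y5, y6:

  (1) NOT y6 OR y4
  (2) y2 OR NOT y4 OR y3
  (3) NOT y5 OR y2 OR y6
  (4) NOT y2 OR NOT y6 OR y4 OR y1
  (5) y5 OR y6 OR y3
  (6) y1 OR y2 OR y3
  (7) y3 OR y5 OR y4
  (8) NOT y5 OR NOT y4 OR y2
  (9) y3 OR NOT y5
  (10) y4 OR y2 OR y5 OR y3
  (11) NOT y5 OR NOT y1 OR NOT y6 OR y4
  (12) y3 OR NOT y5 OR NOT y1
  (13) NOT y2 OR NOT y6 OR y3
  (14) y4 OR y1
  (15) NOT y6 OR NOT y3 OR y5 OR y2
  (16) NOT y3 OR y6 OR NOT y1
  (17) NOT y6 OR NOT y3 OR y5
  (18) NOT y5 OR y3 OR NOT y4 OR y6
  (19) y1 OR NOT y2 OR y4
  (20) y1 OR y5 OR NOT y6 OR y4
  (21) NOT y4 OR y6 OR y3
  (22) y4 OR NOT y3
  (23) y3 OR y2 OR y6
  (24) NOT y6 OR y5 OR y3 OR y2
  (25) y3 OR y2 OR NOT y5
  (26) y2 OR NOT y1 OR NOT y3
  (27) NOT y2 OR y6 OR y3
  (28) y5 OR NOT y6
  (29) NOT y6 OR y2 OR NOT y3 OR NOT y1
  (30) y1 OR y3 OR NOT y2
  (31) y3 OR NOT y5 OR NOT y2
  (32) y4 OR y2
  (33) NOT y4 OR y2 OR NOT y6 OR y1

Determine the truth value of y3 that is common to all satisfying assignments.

True

Suppose y3 = false.
Unit clause (NOT y5) forces y5 = false.
Unit clause (y6) forces y6 = true.
Now (NOT y6) is unsatisfied and unit — conflict.
So every satisfying assignment has y3 = True.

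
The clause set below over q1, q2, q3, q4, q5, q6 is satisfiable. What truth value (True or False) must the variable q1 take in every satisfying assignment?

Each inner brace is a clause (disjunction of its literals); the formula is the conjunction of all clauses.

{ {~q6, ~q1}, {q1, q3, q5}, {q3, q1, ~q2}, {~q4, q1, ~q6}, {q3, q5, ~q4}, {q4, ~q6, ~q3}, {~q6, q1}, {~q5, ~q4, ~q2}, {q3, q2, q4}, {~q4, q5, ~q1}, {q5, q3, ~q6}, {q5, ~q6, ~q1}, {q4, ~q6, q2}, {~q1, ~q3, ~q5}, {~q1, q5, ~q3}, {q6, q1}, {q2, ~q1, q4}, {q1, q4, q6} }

True

Suppose q1 = 0.
The clause (~q6) is unit, so q6 = 0.
Now (q6) is unsatisfied and unit — conflict.
So every satisfying assignment has q1 = True.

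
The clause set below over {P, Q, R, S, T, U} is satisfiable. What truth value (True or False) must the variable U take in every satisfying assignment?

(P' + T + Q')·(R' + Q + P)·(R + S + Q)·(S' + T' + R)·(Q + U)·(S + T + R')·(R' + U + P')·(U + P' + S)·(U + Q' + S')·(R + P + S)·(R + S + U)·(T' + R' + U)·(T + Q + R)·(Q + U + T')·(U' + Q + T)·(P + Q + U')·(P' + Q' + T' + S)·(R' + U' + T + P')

Suppose U = 0.
The clause (Q) is unit, so Q = 1.
The clause (S') is unit, so S = 0.
The clause (P') is unit, so P = 0.
The clause (R) is unit, so R = 1.
The clause (T) is unit, so T = 1.
Now (T') is unsatisfied and unit — conflict.
So every satisfying assignment has U = True.

True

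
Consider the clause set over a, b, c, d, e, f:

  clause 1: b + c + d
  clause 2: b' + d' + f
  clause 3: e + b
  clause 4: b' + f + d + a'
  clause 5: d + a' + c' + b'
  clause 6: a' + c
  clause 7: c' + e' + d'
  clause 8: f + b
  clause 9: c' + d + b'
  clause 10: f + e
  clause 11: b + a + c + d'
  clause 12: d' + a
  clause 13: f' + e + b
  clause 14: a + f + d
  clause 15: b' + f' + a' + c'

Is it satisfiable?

Yes

Suppose e = 0.
(b) alone gives b = 1.
(f) alone gives f = 1.
Suppose a = 0.
(d') alone gives d = 0.
(c') alone gives c = 0.
All clauses are satisfied.
A satisfying assignment: a: 0, b: 1, c: 0, d: 0, e: 0, f: 1.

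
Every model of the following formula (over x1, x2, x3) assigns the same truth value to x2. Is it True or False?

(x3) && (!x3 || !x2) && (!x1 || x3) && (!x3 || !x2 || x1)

False

Suppose x2 = true.
The clause (x3) is unit, so x3 = true.
But (!x3) is also a unit clause — contradiction.
So every satisfying assignment has x2 = False.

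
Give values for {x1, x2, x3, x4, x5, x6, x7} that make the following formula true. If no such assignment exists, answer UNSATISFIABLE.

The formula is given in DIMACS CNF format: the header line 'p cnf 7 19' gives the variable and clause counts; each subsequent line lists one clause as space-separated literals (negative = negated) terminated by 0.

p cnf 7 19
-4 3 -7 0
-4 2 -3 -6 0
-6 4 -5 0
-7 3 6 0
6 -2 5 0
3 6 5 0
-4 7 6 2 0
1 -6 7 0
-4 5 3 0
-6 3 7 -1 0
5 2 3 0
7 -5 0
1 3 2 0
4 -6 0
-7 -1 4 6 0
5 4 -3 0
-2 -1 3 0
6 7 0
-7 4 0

x1=False; x2=True; x3=True; x4=True; x5=False; x6=True; x7=True

Try x7 = True.
From the singleton clause (x4), x4 = True.
From the singleton clause (x3), x3 = True.
Try x2 = True.
Try x6 = True.
No clause remains; x1, x5 are free.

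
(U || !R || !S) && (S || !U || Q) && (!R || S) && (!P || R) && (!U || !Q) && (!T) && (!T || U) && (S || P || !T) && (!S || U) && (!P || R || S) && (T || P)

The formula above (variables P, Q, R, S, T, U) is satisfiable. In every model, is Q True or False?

Suppose Q = true.
(!U) alone gives U = false.
(!T) alone gives T = false.
(!S) alone gives S = false.
(!R) alone gives R = false.
(!P) alone gives P = false.
But (P) is also a unit clause — contradiction.
So every satisfying assignment has Q = False.

False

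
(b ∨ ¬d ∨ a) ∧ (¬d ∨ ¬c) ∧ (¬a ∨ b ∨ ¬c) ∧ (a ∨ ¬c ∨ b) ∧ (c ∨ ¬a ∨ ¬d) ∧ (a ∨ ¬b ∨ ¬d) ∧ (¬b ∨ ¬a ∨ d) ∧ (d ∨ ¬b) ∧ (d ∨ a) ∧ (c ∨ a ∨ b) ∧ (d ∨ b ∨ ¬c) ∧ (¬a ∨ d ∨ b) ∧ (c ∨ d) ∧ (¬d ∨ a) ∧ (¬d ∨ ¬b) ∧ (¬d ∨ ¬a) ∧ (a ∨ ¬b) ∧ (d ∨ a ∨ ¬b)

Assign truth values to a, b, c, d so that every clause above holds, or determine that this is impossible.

Try d = False.
From the singleton clause (¬b), b = False.
From the singleton clause (a), a = True.
But (¬a) is also a unit clause — contradiction.
Undo d and try d = True.
From the singleton clause (¬c), c = False.
From the singleton clause (¬a), a = False.
But (a) is also a unit clause — contradiction.
Both values of d lead to a conflict.

UNSATISFIABLE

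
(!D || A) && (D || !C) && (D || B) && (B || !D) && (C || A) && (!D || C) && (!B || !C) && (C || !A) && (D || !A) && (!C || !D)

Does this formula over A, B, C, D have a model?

No

Try D = false.
Unit clause (!C) forces C = false.
Unit clause (B) forces B = true.
Unit clause (A) forces A = true.
Now (!A) is unsatisfied and unit — conflict.
Undo D and try D = true.
Unit clause (A) forces A = true.
Unit clause (B) forces B = true.
Unit clause (C) forces C = true.
Now (!C) is unsatisfied and unit — conflict.
Both values of D lead to a conflict.
No assignment satisfies every clause.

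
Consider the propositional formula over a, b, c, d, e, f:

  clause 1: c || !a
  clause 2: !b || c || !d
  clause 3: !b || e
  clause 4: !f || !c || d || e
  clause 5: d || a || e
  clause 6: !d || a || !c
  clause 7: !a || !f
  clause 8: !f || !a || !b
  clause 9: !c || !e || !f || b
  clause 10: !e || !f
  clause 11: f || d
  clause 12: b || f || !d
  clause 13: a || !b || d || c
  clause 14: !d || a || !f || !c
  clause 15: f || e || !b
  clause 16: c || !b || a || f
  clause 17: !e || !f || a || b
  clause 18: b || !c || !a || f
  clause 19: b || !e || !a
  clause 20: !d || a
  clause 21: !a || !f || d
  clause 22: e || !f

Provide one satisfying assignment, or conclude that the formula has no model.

Case c = true:
Case b = true:
(e) alone gives e = true.
(!f) alone gives f = false.
(d) alone gives d = true.
(a) alone gives a = true.
Every clause now holds.

a=true; b=true; c=true; d=true; e=true; f=false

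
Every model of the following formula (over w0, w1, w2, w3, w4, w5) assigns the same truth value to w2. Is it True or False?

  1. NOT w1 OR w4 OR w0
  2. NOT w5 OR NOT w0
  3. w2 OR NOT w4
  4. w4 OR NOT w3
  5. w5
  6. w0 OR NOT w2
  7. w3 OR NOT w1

False

Suppose w2 = true.
From the singleton clause (w5), w5 = true.
From the singleton clause (NOT w0), w0 = false.
But (w0) is also a unit clause — contradiction.
So every satisfying assignment has w2 = False.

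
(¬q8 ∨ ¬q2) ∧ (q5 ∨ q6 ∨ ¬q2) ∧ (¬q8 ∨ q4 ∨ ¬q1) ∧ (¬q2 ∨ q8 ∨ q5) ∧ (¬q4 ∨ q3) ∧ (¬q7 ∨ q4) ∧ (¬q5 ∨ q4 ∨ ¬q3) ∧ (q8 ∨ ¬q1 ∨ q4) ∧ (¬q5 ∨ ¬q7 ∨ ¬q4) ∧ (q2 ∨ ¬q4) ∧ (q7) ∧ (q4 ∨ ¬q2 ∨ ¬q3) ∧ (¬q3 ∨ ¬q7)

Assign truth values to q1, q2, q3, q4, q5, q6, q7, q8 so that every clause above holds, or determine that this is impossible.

UNSATISFIABLE

(q7) alone gives q7 = True.
(q4) alone gives q4 = True.
(q3) alone gives q3 = True.
That conflicts with the unit clause (¬q3).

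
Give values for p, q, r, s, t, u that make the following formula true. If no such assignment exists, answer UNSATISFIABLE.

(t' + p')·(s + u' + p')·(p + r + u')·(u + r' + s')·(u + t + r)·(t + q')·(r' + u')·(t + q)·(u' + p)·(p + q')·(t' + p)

UNSATISFIABLE

Suppose t = 0.
The clause (q') is unit, so q = 0.
Now (q) is unsatisfied and unit — conflict.
That branch fails; take t = 1 instead.
The clause (p') is unit, so p = 0.
Now (p) is unsatisfied and unit — conflict.
Both values of t lead to a conflict.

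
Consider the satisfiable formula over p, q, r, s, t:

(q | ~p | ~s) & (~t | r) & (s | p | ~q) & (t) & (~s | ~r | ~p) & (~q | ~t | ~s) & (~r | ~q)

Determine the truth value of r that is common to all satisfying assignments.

True

Suppose r = 0.
Unit clause (~t) forces t = 0.
Now (t) is unsatisfied and unit — conflict.
So every satisfying assignment has r = True.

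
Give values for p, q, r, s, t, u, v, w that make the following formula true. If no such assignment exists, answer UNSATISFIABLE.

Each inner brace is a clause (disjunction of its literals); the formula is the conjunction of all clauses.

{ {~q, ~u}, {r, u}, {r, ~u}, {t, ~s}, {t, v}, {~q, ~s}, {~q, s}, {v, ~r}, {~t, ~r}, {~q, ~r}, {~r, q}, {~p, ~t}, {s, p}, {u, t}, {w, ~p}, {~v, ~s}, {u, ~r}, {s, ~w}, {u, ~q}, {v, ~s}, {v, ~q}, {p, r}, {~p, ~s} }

UNSATISFIABLE

Suppose q = 0.
The clause (~r) is unit, so r = 0.
The clause (u) is unit, so u = 1.
That conflicts with the unit clause (~u).
Backtrack on q: now try q = 1.
The clause (~u) is unit, so u = 0.
That conflicts with the unit clause (u).
Both values of q lead to a conflict.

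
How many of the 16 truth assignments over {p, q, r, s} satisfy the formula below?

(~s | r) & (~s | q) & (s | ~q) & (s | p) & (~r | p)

3

There are 2^4 = 16 truth assignments over (p, q, r, s).
Split on r. With r = 1, the clauses containing r are satisfied and ~r drops from the rest; 2 of the 2^3 = 8 assignments to the other variables satisfy what remains.
With r = 0, by the same count on the reduced clause set, 1 assignment works.
Total: 2 + 1 = 3.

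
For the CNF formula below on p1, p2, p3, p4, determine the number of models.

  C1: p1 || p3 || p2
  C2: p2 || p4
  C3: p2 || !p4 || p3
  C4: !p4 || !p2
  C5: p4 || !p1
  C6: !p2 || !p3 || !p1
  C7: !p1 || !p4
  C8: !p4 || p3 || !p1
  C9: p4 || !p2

1

There are 2^4 = 16 truth assignments over (p1, p2, p3, p4).
Check each against the 9 clauses (columns in the order p1, p2, p3, p4):
  F F F F  ✗ fails (p1 || p3 || p2)
  F F F T  ✗ fails (p1 || p3 || p2)
  F F T F  ✗ fails (p2 || p4)
  F F T T  ✓ satisfies all
  F T F F  ✗ fails (p4 || !p2)
  F T F T  ✗ fails (!p4 || !p2)
  F T T F  ✗ fails (p4 || !p2)
  F T T T  ✗ fails (!p4 || !p2)
  T F F F  ✗ fails (p2 || p4)
  T F F T  ✗ fails (p2 || !p4 || p3)
  T F T F  ✗ fails (p2 || p4)
  T F T T  ✗ fails (!p1 || !p4)
  T T F F  ✗ fails (p4 || !p1)
  T T F T  ✗ fails (!p4 || !p2)
  T T T F  ✗ fails (p4 || !p1)
  T T T T  ✗ fails (!p4 || !p2)
1 of the 16 rows is a model.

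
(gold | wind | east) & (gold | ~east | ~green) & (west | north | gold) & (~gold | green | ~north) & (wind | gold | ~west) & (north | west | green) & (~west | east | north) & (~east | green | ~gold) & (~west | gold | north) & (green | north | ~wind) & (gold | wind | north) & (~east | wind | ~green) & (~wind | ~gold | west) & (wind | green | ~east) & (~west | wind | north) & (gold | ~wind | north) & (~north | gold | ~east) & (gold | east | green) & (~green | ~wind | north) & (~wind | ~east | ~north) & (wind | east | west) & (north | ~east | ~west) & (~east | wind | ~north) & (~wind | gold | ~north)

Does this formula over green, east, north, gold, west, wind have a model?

Satisfiable

Suppose gold = 1.
Suppose green = 1.
Suppose east = 0.
Suppose west = 1.
Unit clause (north) forces north = 1.
No clause remains; wind is free.
A satisfying assignment: green: 1, east: 0, north: 1, gold: 1, west: 1, wind: 0.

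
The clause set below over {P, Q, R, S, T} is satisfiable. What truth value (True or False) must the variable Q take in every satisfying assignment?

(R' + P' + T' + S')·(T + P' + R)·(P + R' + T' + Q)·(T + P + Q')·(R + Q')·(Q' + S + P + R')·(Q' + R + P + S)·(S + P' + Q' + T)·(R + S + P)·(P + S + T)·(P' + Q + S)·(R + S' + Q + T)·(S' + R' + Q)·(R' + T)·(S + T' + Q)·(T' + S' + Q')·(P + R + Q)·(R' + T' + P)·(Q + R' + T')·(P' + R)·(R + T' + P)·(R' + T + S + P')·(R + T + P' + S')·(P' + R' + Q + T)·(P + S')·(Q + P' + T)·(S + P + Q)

True

Suppose Q = 0.
Suppose P = 0.
(R) alone gives R = 1.
(T') alone gives T = 0.
But (T) is also a unit clause — contradiction.
Backtrack on P: now try P = 1.
(S) alone gives S = 1.
(R') alone gives R = 0.
But (R) is also a unit clause — contradiction.
Neither P = 1 nor P = 0 works.
So every satisfying assignment has Q = True.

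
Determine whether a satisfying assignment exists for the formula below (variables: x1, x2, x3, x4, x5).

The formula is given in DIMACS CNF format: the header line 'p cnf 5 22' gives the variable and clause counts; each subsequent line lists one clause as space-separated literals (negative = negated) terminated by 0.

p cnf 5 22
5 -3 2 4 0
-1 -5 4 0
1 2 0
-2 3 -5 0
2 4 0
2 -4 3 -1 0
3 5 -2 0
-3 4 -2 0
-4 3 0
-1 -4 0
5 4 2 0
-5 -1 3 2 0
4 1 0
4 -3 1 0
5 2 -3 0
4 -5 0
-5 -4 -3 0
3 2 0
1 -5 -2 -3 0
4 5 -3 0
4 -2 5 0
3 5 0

Case x1 = False:
From the singleton clause (x2), x2 = True.
From the singleton clause (x4), x4 = True.
From the singleton clause (x3), x3 = True.
From the singleton clause (¬x5), x5 = False.
This assignment satisfies each clause.
A satisfying assignment: x1 ↦ False, x2 ↦ True, x3 ↦ True, x4 ↦ True, x5 ↦ False.

Satisfiable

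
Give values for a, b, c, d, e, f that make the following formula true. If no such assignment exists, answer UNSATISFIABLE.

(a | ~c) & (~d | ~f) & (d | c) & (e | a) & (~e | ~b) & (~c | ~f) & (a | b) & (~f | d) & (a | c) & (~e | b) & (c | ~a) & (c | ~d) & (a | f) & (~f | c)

Try a = 1.
The clause (c) is unit, so c = 1.
The clause (~f) is unit, so f = 0.
Try e = 0.
No clause remains; b, d are free.

a: 1; b: 1; c: 1; d: 1; e: 0; f: 0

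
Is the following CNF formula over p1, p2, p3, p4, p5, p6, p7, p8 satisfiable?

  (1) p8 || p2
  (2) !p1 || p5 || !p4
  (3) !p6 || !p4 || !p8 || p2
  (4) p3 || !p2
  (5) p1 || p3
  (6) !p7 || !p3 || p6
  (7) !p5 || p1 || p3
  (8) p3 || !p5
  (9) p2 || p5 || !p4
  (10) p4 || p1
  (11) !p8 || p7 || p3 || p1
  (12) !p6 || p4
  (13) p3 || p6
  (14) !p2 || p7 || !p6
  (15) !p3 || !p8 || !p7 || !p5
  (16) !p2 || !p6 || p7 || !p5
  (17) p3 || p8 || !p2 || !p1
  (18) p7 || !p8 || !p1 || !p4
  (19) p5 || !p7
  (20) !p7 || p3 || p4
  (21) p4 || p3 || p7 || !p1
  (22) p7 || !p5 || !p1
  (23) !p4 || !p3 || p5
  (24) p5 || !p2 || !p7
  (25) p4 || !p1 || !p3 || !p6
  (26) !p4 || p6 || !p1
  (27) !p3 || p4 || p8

Satisfiable

Suppose p8 = true.
Suppose p3 = true.
Suppose p7 = false.
Suppose p4 = true.
(!p1) alone gives p1 = false.
(p5) alone gives p5 = true.
Suppose p6 = false.
All clauses hold; p2 can take either value.
A satisfying assignment: p1: false; p2: false; p3: true; p4: true; p5: true; p6: false; p7: false; p8: true.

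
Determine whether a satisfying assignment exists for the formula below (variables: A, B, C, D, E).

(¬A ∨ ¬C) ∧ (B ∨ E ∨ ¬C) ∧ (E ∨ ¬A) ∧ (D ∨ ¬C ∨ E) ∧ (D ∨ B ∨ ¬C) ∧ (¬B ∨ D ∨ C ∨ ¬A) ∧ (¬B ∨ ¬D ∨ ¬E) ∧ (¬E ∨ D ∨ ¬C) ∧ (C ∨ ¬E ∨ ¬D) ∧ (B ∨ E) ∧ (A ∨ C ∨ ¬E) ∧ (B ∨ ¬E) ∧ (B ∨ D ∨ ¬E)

Try A = False.
Try B = True.
Try D = True.
(¬E) alone gives E = False.
Every clause is now satisfied; C is unconstrained.
A satisfying assignment: A: False, B: True, C: False, D: True, E: False.

Yes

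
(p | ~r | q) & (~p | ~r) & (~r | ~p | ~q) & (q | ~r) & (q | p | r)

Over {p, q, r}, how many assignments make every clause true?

There are 2^3 = 8 truth assignments over (p, q, r).
Check each against the 5 clauses (columns in the order p, q, r):
  F F F  ✗ fails (q | p | r)
  F F T  ✗ fails (p | ~r | q)
  F T F  ✓ satisfies all
  F T T  ✓ satisfies all
  T F F  ✓ satisfies all
  T F T  ✗ fails (~p | ~r)
  T T F  ✓ satisfies all
  T T T  ✗ fails (~p | ~r)
4 of the 8 rows are models.

4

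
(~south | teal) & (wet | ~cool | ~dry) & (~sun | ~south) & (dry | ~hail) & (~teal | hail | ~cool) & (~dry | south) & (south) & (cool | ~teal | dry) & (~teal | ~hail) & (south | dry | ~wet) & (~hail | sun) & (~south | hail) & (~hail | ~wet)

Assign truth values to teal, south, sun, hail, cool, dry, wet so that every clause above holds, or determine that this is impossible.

UNSATISFIABLE

(south) alone gives south = 1.
(teal) alone gives teal = 1.
(~sun) alone gives sun = 0.
(~hail) alone gives hail = 0.
But (hail) is also a unit clause — contradiction.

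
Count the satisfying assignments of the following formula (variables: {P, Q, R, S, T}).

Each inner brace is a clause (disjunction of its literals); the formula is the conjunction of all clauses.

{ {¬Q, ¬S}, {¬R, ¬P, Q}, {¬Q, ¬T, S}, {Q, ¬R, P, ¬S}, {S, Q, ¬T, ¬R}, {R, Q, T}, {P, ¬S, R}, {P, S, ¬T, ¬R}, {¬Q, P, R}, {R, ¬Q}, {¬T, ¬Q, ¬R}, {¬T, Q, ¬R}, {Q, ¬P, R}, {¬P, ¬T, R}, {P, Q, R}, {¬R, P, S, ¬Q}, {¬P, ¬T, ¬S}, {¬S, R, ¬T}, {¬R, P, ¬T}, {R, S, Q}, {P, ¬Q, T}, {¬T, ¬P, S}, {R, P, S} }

There are 2^5 = 32 truth assignments over (P, Q, R, S, T).
Split on T. With T = True, the clauses containing T are satisfied and ¬T drops from the rest; 0 of the 2^4 = 16 assignments to the other variables satisfy what remains.
With T = False, by the same count on the reduced clause set, 2 assignments work.
(One model: P=F, Q=F, R=T, S=F, T=F.)
Total: 0 + 2 = 2.

2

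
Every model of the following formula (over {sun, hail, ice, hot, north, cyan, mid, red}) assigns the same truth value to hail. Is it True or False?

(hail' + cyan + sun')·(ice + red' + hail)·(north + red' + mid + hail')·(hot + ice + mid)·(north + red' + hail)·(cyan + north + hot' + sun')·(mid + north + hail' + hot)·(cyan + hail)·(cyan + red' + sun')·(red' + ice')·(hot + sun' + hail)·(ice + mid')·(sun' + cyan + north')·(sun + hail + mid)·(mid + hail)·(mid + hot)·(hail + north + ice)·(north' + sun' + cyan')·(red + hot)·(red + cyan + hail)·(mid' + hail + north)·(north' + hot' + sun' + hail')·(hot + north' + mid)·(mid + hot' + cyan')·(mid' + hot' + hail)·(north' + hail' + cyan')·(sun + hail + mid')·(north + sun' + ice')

Suppose hail = 0.
(cyan) alone gives cyan = 1.
(mid) alone gives mid = 1.
(ice) alone gives ice = 1.
(red') alone gives red = 0.
(hot) alone gives hot = 1.
But (hot') is also a unit clause — contradiction.
So every satisfying assignment has hail = True.

True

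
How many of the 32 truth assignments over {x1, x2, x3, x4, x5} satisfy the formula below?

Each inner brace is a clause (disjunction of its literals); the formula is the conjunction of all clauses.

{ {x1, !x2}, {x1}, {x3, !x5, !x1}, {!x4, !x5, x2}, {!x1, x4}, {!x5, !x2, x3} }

There are 2^5 = 32 truth assignments over (x1, x2, x3, x4, x5).
Split on x2. With x2 = true, the clauses containing x2 are satisfied and !x2 drops from the rest; 3 of the 2^4 = 16 assignments to the other variables satisfy what remains.
With x2 = false, by the same count on the reduced clause set, 2 assignments work.
(One model: x1=T, x2=F, x3=F, x4=T, x5=F.)
Total: 3 + 2 = 5.

5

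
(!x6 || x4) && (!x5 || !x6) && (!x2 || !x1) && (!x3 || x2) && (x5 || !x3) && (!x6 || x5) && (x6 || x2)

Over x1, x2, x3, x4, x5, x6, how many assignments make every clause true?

6

There are 2^6 = 64 truth assignments over (x1, x2, x3, x4, x5, x6).
Split on x1. With x1 = true, the clauses containing x1 are satisfied and !x1 drops from the rest; 0 of the 2^5 = 32 assignments to the other variables satisfy what remains.
With x1 = false, by the same count on the reduced clause set, 6 assignments work.
Total: 0 + 6 = 6.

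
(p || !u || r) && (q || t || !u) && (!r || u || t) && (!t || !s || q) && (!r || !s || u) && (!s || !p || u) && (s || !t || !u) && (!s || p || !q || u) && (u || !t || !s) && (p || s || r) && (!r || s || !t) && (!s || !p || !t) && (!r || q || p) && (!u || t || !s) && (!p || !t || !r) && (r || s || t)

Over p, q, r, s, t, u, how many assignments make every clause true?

There are 2^6 = 64 truth assignments over (p, q, r, s, t, u).
Split on s. With s = true, the clauses containing s are satisfied and !s drops from the rest; 2 of the 2^5 = 32 assignments to the other variables satisfy what remains.
With s = false, by the same count on the reduced clause set, 4 assignments work.
(One model: p=F, q=F, r=F, s=T, t=F, u=F.)
Total: 2 + 4 = 6.

6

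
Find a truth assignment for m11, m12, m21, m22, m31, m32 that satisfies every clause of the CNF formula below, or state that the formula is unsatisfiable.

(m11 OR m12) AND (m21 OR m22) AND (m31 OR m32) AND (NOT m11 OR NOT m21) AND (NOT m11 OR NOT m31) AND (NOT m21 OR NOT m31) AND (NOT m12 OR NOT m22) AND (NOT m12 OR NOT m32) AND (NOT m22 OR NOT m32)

Branch on m11: set m11 = true.
Unit clause (NOT m21) forces m21 = false.
Unit clause (m22) forces m22 = true.
Unit clause (NOT m31) forces m31 = false.
Unit clause (m32) forces m32 = true.
Now (NOT m32) is unsatisfied and unit — conflict.
So m11 must be the other value — set m11 = false.
Unit clause (m12) forces m12 = true.
Unit clause (NOT m22) forces m22 = false.
Unit clause (m21) forces m21 = true.
Unit clause (NOT m31) forces m31 = false.
Unit clause (m32) forces m32 = true.
Now (NOT m32) is unsatisfied and unit — conflict.
Both values of m11 lead to a conflict.

UNSATISFIABLE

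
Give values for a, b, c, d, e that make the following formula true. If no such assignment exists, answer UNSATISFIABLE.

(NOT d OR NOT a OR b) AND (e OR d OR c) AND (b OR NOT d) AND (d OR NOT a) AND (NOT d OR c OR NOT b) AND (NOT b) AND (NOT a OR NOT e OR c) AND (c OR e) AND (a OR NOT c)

(NOT b) alone gives b = false.
(NOT d) alone gives d = false.
(NOT a) alone gives a = false.
(NOT c) alone gives c = false.
(e) alone gives e = true.
This assignment satisfies each clause.

a=false; b=false; c=false; d=false; e=true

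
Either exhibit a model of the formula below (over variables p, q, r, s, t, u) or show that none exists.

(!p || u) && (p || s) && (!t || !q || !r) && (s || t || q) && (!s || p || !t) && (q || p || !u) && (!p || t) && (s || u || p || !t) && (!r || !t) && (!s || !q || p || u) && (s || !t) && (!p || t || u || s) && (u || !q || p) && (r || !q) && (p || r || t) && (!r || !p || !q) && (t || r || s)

Branch on p: set p = false.
(s) alone gives s = true.
(!t) alone gives t = false.
(r) alone gives r = true.
Branch on q: set q = true.
(u) alone gives u = true.
Every clause now holds.

p ↦ false; q ↦ true; r ↦ true; s ↦ true; t ↦ false; u ↦ true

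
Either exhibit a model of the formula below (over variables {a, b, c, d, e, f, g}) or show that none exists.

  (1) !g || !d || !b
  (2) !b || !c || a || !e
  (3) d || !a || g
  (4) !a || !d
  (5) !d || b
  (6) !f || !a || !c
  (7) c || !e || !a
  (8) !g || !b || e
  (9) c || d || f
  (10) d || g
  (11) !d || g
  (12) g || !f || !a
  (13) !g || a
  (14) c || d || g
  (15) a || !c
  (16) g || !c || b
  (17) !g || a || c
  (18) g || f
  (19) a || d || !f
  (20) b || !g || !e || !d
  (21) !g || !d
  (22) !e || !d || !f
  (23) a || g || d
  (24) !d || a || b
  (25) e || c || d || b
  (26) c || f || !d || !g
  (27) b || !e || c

a=true; b=true; c=true; d=false; e=true; f=false; g=true

Branch on a: set a = true.
The clause (!d) is unit, so d = false.
The clause (g) is unit, so g = true.
Branch on f: set f = false.
The clause (c) is unit, so c = true.
Branch on b: set b = true.
The clause (e) is unit, so e = true.
This assignment satisfies each clause.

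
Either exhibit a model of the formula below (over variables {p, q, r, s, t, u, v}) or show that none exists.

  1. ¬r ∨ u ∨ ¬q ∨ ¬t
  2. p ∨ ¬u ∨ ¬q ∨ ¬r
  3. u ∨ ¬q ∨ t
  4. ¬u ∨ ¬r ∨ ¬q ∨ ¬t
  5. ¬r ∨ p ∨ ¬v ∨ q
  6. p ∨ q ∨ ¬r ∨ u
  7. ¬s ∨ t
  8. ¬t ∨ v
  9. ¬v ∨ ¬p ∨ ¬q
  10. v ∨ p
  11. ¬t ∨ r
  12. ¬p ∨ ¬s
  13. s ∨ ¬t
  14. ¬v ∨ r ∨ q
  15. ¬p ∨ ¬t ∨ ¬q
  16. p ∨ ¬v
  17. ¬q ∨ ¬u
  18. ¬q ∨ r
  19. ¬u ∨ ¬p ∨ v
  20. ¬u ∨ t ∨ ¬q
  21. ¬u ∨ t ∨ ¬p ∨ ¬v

Try s = False.
From the singleton clause (¬t), t = False.
Try u = False.
From the singleton clause (¬q), q = False.
Try p = True.
Try v = False.
Every clause is now satisfied; r is unconstrained.

p ↦ True; q ↦ False; r ↦ False; s ↦ False; t ↦ False; u ↦ False; v ↦ False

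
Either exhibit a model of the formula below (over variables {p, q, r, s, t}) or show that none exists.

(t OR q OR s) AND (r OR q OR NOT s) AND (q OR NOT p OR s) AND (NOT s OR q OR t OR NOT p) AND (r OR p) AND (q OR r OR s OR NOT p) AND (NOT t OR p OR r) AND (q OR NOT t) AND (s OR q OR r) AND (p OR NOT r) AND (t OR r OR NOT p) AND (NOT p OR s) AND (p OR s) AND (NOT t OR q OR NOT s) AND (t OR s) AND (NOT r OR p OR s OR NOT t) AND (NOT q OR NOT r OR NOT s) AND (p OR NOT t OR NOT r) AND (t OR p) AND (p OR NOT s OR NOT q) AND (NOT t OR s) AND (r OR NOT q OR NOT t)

Suppose r = true.
The clause (p) is unit, so p = true.
The clause (s) is unit, so s = true.
The clause (NOT q) is unit, so q = false.
The clause (t) is unit, so t = true.
But (NOT t) is also a unit clause — contradiction.
Backtrack on r: now try r = false.
The clause (p) is unit, so p = true.
The clause (t) is unit, so t = true.
The clause (q) is unit, so q = true.
But (NOT q) is also a unit clause — contradiction.
Either choice for r ends in contradiction.

UNSATISFIABLE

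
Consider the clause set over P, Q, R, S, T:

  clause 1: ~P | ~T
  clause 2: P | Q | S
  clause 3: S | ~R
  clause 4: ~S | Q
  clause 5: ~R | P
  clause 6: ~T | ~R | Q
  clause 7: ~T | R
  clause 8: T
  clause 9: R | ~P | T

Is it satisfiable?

No

Unit clause (T) forces T = 1.
Unit clause (~P) forces P = 0.
Unit clause (~R) forces R = 0.
That conflicts with the unit clause (R).
No assignment satisfies every clause.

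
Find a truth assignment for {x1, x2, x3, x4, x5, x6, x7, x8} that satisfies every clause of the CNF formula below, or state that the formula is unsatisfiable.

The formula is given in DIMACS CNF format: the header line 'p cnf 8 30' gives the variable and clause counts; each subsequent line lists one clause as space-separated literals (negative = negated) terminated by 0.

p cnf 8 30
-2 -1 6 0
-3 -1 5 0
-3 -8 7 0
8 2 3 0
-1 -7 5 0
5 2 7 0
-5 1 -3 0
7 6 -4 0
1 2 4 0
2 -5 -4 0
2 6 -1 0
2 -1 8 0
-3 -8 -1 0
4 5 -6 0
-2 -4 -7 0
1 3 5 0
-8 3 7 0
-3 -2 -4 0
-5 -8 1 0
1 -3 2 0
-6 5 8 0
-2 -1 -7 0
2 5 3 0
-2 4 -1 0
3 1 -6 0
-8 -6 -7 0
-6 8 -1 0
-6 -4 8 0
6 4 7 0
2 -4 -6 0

x1=False, x2=True, x3=True, x4=False, x5=False, x6=False, x7=True, x8=True

Branch on x2: set x2 = True.
Branch on x1: set x1 = False.
Branch on x5: set x5 = False.
From the singleton clause (x3), x3 = True.
From the singleton clause (¬x4), x4 = False.
From the singleton clause (¬x6), x6 = False.
From the singleton clause (x7), x7 = True.
All clauses hold; x8 can take either value.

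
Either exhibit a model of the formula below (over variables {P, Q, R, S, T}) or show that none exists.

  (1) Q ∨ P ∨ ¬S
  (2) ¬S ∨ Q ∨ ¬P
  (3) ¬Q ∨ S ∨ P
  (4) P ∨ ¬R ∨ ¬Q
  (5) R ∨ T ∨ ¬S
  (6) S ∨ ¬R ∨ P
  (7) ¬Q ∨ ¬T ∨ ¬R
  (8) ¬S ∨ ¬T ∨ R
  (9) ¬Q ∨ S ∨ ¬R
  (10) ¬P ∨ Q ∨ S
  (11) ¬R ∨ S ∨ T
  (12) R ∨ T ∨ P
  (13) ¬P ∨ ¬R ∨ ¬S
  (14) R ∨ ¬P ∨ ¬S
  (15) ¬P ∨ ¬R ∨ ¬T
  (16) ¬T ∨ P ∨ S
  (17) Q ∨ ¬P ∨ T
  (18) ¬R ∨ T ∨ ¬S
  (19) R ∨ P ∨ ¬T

P=True, Q=True, R=False, S=False, T=False

Case Q = True:
Case S = False:
The clause (P) is unit, so P = True.
The clause (¬R) is unit, so R = False.
No clause remains; T is free.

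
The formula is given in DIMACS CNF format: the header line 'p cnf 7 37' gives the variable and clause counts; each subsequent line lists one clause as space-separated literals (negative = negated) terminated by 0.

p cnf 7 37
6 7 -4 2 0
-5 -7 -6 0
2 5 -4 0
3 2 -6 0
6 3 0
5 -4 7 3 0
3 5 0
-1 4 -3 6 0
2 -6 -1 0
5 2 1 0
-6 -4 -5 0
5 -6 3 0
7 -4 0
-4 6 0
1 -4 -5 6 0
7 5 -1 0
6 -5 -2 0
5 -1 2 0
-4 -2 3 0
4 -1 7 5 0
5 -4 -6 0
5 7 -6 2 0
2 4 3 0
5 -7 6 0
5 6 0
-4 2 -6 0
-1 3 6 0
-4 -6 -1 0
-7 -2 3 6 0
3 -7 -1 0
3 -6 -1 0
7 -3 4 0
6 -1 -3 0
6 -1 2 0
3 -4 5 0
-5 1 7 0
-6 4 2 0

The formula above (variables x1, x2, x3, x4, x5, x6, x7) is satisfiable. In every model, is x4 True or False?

False

Suppose x4 = True.
From the singleton clause (x7), x7 = True.
From the singleton clause (x6), x6 = True.
From the singleton clause (¬x5), x5 = False.
But (x5) is also a unit clause — contradiction.
So every satisfying assignment has x4 = False.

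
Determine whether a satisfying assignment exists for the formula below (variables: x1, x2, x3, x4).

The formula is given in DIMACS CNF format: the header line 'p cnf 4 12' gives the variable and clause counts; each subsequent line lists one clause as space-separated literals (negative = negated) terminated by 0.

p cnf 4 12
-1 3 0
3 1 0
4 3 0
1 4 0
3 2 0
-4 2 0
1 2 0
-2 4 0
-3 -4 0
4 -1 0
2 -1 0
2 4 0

No, unsatisfiable

Suppose x1 = False.
The clause (x3) is unit, so x3 = True.
The clause (x4) is unit, so x4 = True.
But (¬x4) is also a unit clause — contradiction.
That branch fails; take x1 = True instead.
The clause (x3) is unit, so x3 = True.
The clause (¬x4) is unit, so x4 = False.
But (x4) is also a unit clause — contradiction.
Neither x1 = True nor x1 = False works.
No assignment satisfies every clause.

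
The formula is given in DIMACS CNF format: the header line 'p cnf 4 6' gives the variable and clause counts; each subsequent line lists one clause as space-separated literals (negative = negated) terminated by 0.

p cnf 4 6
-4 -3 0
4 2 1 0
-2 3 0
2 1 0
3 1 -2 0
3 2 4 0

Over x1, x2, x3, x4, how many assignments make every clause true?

There are 2^4 = 16 truth assignments over (x1, x2, x3, x4).
Check each against the 6 clauses (columns in the order x1, x2, x3, x4):
  F F F F  ✗ fails (x4 ∨ x2 ∨ x1)
  F F F T  ✗ fails (x2 ∨ x1)
  F F T F  ✗ fails (x4 ∨ x2 ∨ x1)
  F F T T  ✗ fails (¬x4 ∨ ¬x3)
  F T F F  ✗ fails (¬x2 ∨ x3)
  F T F T  ✗ fails (¬x2 ∨ x3)
  F T T F  ✓ satisfies all
  F T T T  ✗ fails (¬x4 ∨ ¬x3)
  T F F F  ✗ fails (x3 ∨ x2 ∨ x4)
  T F F T  ✓ satisfies all
  T F T F  ✓ satisfies all
  T F T T  ✗ fails (¬x4 ∨ ¬x3)
  T T F F  ✗ fails (¬x2 ∨ x3)
  T T F T  ✗ fails (¬x2 ∨ x3)
  T T T F  ✓ satisfies all
  T T T T  ✗ fails (¬x4 ∨ ¬x3)
4 of the 16 rows are models.

4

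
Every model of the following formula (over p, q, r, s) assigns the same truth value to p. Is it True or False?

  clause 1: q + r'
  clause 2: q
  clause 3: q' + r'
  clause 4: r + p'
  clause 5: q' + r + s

Suppose p = 1.
The clause (q) is unit, so q = 1.
The clause (r') is unit, so r = 0.
That conflicts with the unit clause (r).
So every satisfying assignment has p = False.

False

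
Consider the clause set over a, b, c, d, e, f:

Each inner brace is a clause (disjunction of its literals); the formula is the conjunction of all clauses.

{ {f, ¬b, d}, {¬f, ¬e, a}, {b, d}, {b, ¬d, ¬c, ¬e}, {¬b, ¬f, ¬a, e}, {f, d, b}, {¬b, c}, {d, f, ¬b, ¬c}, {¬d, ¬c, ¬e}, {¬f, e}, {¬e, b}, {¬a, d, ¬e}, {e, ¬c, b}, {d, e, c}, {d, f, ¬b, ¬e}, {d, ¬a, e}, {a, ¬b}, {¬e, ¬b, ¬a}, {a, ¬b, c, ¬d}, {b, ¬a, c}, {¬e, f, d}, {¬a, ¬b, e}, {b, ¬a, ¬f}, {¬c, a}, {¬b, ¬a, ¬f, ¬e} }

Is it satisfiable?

Satisfiable

Branch on b: set b = False.
(d) alone gives d = True.
(¬e) alone gives e = False.
(¬f) alone gives f = False.
(¬c) alone gives c = False.
(¬a) alone gives a = False.
All clauses are satisfied.
A satisfying assignment: a ↦ False, b ↦ False, c ↦ False, d ↦ True, e ↦ False, f ↦ False.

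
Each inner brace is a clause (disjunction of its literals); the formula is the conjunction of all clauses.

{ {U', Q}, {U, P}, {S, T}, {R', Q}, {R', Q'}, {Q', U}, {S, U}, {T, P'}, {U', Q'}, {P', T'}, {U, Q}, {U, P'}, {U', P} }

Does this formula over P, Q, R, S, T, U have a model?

Branch on U: set U = 0.
The clause (P) is unit, so P = 1.
That conflicts with the unit clause (P').
That branch fails; take U = 1 instead.
The clause (Q) is unit, so Q = 1.
That conflicts with the unit clause (Q').
Both values of U lead to a conflict.
No assignment satisfies every clause.

No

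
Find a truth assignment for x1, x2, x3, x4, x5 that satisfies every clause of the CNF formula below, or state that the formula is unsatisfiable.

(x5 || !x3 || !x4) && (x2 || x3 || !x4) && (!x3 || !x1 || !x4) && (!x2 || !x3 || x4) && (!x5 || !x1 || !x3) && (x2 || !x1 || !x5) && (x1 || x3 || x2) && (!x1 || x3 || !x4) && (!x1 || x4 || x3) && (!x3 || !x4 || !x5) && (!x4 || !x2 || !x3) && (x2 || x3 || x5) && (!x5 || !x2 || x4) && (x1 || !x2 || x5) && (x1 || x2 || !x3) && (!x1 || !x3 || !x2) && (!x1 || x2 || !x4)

x1 ↦ false, x2 ↦ true, x3 ↦ false, x4 ↦ true, x5 ↦ true

Suppose x5 = true.
Suppose x1 = false.
Suppose x3 = false.
From the singleton clause (x2), x2 = true.
From the singleton clause (x4), x4 = true.
Every clause now holds.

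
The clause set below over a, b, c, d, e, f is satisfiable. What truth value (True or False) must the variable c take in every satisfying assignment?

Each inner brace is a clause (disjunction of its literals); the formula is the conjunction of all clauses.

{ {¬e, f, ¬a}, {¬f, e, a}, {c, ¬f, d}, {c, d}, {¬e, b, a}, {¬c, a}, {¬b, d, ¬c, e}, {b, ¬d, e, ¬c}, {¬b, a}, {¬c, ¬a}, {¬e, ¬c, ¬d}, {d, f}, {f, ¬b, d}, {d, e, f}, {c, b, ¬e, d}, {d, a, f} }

False

Suppose c = True.
The clause (a) is unit, so a = True.
But (¬a) is also a unit clause — contradiction.
So every satisfying assignment has c = False.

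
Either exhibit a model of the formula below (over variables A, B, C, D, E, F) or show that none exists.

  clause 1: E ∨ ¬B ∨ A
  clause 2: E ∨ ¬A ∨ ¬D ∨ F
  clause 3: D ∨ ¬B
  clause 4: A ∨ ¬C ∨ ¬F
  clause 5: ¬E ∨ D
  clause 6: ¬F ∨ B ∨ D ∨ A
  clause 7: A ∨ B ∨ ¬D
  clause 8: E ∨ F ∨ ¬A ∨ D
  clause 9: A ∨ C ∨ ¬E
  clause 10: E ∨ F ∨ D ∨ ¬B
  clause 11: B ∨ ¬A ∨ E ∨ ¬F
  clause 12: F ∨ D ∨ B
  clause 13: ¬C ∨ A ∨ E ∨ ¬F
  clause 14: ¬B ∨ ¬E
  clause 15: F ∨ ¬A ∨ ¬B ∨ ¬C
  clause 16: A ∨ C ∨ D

A=True; B=True; C=False; D=True; E=False; F=True

Try D = True.
Try A = True.
Try E = False.
Unit clause (F) forces F = True.
Unit clause (B) forces B = True.
Every clause is now satisfied; C is unconstrained.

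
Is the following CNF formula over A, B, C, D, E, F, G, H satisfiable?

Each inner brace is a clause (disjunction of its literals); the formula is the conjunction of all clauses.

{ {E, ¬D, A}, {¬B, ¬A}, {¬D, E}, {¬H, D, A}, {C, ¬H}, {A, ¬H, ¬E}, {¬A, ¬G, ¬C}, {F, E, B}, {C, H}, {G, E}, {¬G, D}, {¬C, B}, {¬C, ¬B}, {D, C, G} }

Suppose B = False.
Unit clause (¬C) forces C = False.
Unit clause (¬H) forces H = False.
But (H) is also a unit clause — contradiction.
That branch fails; take B = True instead.
Unit clause (¬A) forces A = False.
Unit clause (¬C) forces C = False.
Unit clause (¬H) forces H = False.
But (H) is also a unit clause — contradiction.
Both values of B lead to a conflict.
No assignment satisfies every clause.

No, unsatisfiable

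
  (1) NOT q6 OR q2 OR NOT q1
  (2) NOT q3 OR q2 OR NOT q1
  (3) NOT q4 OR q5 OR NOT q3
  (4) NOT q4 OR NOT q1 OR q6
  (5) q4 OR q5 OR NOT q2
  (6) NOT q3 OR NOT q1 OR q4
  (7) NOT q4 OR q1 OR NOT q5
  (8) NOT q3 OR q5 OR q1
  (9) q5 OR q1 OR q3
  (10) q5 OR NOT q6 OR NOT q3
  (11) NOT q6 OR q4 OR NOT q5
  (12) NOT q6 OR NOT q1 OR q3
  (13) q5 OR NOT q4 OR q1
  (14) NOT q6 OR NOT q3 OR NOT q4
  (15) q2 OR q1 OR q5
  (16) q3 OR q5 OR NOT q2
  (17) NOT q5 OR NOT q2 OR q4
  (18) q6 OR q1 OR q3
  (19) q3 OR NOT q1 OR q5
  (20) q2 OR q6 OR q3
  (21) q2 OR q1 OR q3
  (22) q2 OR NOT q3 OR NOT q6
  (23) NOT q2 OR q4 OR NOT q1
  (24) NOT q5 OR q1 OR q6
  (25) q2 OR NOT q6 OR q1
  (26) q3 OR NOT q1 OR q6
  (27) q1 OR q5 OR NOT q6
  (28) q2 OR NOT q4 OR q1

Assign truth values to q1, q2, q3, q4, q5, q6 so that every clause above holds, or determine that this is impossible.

UNSATISFIABLE

Try q6 = false.
Try q4 = false.
Try q5 = true.
(NOT q2) alone gives q2 = false.
(q3) alone gives q3 = true.
(NOT q1) alone gives q1 = false.
That conflicts with the unit clause (q1).
That branch fails; take q5 = false instead.
(NOT q2) alone gives q2 = false.
(q1) alone gives q1 = true.
(NOT q3) alone gives q3 = false.
That conflicts with the unit clause (q3).
Either choice for q5 ends in contradiction.
That branch fails; take q4 = true instead.
(NOT q1) alone gives q1 = false.
(NOT q5) alone gives q5 = false.
That conflicts with the unit clause (q5).
Either choice for q4 ends in contradiction.
That branch fails; take q6 = true instead.
Try q2 = true.
Try q4 = true.
(NOT q3) alone gives q3 = false.
(NOT q1) alone gives q1 = false.
(NOT q5) alone gives q5 = false.
That conflicts with the unit clause (q5).
That branch fails; take q4 = false instead.
(q5) alone gives q5 = true.
That conflicts with the unit clause (NOT q5).
Either choice for q4 ends in contradiction.
That branch fails; take q2 = false instead.
(NOT q1) alone gives q1 = false.
That conflicts with the unit clause (q1).
Either choice for q2 ends in contradiction.
Either choice for q6 ends in contradiction.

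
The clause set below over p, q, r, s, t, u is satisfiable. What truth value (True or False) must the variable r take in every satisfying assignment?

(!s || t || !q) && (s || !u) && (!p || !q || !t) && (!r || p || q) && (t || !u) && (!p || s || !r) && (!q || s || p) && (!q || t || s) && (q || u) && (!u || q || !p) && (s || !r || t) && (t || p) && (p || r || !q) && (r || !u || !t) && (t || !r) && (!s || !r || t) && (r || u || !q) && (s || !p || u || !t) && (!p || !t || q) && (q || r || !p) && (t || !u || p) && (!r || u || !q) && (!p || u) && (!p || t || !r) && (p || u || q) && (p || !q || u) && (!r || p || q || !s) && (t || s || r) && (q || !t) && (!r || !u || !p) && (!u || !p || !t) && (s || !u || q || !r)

True

Suppose r = false.
Suppose s = true.
Suppose t = true.
Unit clause (!u) forces u = false.
Unit clause (q) forces q = true.
That conflicts with the unit clause (!q).
Backtrack on t: now try t = false.
Unit clause (!q) forces q = false.
Unit clause (!u) forces u = false.
That conflicts with the unit clause (u).
Neither t = true nor t = false works.
Backtrack on s: now try s = false.
Unit clause (!u) forces u = false.
Unit clause (q) forces q = true.
That conflicts with the unit clause (!q).
Neither s = true nor s = false works.
So every satisfying assignment has r = True.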